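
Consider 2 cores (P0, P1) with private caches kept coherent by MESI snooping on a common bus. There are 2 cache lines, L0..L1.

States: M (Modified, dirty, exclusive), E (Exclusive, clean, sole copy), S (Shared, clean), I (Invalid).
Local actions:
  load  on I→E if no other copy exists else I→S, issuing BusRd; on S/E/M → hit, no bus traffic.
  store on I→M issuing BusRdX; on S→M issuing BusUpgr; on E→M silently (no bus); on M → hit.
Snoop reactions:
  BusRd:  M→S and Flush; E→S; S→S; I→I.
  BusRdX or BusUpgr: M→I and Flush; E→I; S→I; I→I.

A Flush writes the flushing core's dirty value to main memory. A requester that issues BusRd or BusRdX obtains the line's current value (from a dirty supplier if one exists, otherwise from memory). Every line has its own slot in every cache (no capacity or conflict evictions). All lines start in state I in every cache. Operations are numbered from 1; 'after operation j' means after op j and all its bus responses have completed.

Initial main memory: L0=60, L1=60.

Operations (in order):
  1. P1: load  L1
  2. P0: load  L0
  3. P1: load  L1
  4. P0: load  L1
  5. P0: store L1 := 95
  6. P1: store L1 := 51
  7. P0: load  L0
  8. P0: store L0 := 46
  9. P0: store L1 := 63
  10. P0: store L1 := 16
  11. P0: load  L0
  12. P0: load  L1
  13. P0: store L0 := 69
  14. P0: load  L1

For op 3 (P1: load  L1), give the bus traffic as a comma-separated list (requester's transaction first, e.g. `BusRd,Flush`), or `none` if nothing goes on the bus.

bus = none

  op1 P1: load  L1 → I/E on L1; bus BusRd; mem=60
  op2 P0: load  L0 → E/I on L0; bus BusRd; mem=60
  op3 P1: load  L1 → I/E on L1; bus (none); mem=60
  op4 P0: load  L1 → S/S on L1; bus BusRd; mem=60
  op5 P0: store L1 := 95 → M/I on L1; bus BusUpgr; mem=60
  op6 P1: store L1 := 51 → I/M on L1; bus BusRdX Flush; mem=95
  op7 P0: load  L0 → E/I on L0; bus (none); mem=60
  op8 P0: store L0 := 46 → M/I on L0; bus (none); mem=60
  op9 P0: store L1 := 63 → M/I on L1; bus BusRdX Flush; mem=51
  op10 P0: store L1 := 16 → M/I on L1; bus (none); mem=51
  op11 P0: load  L0 → M/I on L0; bus (none); mem=60
  op12 P0: load  L1 → M/I on L1; bus (none); mem=51
  op13 P0: store L0 := 69 → M/I on L0; bus (none); mem=60
  op14 P0: load  L1 → M/I on L1; bus (none); mem=51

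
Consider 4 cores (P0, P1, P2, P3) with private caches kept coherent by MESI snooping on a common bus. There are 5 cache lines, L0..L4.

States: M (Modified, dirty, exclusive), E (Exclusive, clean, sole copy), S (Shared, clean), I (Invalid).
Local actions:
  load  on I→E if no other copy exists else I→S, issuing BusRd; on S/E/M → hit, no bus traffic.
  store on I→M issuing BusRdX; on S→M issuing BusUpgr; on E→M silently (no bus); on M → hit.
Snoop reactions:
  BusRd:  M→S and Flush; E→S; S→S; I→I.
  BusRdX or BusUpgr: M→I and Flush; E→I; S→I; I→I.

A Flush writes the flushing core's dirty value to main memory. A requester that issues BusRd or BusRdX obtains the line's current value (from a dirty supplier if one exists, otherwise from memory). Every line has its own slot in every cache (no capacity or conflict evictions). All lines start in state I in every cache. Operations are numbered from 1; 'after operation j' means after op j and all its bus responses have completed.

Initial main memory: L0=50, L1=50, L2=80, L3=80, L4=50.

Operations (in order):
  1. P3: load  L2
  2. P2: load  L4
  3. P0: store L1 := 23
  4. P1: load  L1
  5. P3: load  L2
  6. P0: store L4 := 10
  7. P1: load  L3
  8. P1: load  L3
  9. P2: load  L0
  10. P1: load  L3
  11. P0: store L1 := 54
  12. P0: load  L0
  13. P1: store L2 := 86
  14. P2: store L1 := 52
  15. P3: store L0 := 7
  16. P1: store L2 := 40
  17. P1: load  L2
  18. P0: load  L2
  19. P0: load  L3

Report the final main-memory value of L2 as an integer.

[1] P3: load  L2 | P0:I, P1:I, P2:I, P3:E(80) | bus: BusRd
[2] P2: load  L4 | P0:I, P1:I, P2:E(50), P3:I | bus: BusRd
[3] P0: store L1 := 23 | P0:M(23), P1:I, P2:I, P3:I | bus: BusRdX
[4] P1: load  L1 | P0:S(23), P1:S(23), P2:I, P3:I | bus: BusRd,Flush
[5] P3: load  L2 | P0:I, P1:I, P2:I, P3:E(80) | bus: none
[6] P0: store L4 := 10 | P0:M(10), P1:I, P2:I, P3:I | bus: BusRdX
[7] P1: load  L3 | P0:I, P1:E(80), P2:I, P3:I | bus: BusRd
[8] P1: load  L3 | P0:I, P1:E(80), P2:I, P3:I | bus: none
[9] P2: load  L0 | P0:I, P1:I, P2:E(50), P3:I | bus: BusRd
[10] P1: load  L3 | P0:I, P1:E(80), P2:I, P3:I | bus: none
[11] P0: store L1 := 54 | P0:M(54), P1:I, P2:I, P3:I | bus: BusUpgr
[12] P0: load  L0 | P0:S(50), P1:I, P2:S(50), P3:I | bus: BusRd
[13] P1: store L2 := 86 | P0:I, P1:M(86), P2:I, P3:I | bus: BusRdX
[14] P2: store L1 := 52 | P0:I, P1:I, P2:M(52), P3:I | bus: BusRdX,Flush
[15] P3: store L0 := 7 | P0:I, P1:I, P2:I, P3:M(7) | bus: BusRdX
[16] P1: store L2 := 40 | P0:I, P1:M(40), P2:I, P3:I | bus: none
[17] P1: load  L2 | P0:I, P1:M(40), P2:I, P3:I | bus: none
[18] P0: load  L2 | P0:S(40), P1:S(40), P2:I, P3:I | bus: BusRd,Flush
[19] P0: load  L3 | P0:S(80), P1:S(80), P2:I, P3:I | bus: BusRd

memory[L2] = 40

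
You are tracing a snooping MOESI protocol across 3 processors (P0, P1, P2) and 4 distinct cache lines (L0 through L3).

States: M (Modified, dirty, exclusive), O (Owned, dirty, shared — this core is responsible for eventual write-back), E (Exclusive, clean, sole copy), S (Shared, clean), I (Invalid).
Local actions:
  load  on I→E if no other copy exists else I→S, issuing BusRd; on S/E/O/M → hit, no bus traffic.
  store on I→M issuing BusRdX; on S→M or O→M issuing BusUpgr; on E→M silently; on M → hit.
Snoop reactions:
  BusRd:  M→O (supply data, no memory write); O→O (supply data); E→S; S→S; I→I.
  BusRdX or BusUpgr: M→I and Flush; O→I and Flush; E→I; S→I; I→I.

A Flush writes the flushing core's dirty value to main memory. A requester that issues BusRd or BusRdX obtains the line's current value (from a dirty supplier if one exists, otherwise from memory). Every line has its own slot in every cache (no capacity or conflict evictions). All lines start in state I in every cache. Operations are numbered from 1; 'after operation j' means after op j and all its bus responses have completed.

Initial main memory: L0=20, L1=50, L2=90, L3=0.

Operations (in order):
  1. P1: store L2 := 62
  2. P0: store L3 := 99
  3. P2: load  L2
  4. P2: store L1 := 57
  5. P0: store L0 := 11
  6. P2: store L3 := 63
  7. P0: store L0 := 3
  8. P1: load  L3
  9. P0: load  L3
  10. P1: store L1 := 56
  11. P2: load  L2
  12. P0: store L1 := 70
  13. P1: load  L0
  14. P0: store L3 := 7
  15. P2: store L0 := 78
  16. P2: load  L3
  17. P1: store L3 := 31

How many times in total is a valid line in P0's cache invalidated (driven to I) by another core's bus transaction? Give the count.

invalidations = 3

  op1 P1: store L2 := 62 → I/M/I on L2; bus BusRdX; mem=90
  op2 P0: store L3 := 99 → M/I/I on L3; bus BusRdX; mem=0
  op3 P2: load  L2 → I/O/S on L2; bus BusRd; mem=90
  op4 P2: store L1 := 57 → I/I/M on L1; bus BusRdX; mem=50
  op5 P0: store L0 := 11 → M/I/I on L0; bus BusRdX; mem=20
  op6 P2: store L3 := 63 → I/I/M on L3; bus BusRdX Flush; mem=99
  op7 P0: store L0 := 3 → M/I/I on L0; bus (none); mem=20
  op8 P1: load  L3 → I/S/O on L3; bus BusRd; mem=99
  op9 P0: load  L3 → S/S/O on L3; bus BusRd; mem=99
  op10 P1: store L1 := 56 → I/M/I on L1; bus BusRdX Flush; mem=57
  op11 P2: load  L2 → I/O/S on L2; bus (none); mem=90
  op12 P0: store L1 := 70 → M/I/I on L1; bus BusRdX Flush; mem=56
  op13 P1: load  L0 → O/S/I on L0; bus BusRd; mem=20
  op14 P0: store L3 := 7 → M/I/I on L3; bus BusUpgr Flush; mem=63
  op15 P2: store L0 := 78 → I/I/M on L0; bus BusRdX Flush; mem=3
  op16 P2: load  L3 → O/I/S on L3; bus BusRd; mem=63
  op17 P1: store L3 := 31 → I/M/I on L3; bus BusRdX Flush; mem=7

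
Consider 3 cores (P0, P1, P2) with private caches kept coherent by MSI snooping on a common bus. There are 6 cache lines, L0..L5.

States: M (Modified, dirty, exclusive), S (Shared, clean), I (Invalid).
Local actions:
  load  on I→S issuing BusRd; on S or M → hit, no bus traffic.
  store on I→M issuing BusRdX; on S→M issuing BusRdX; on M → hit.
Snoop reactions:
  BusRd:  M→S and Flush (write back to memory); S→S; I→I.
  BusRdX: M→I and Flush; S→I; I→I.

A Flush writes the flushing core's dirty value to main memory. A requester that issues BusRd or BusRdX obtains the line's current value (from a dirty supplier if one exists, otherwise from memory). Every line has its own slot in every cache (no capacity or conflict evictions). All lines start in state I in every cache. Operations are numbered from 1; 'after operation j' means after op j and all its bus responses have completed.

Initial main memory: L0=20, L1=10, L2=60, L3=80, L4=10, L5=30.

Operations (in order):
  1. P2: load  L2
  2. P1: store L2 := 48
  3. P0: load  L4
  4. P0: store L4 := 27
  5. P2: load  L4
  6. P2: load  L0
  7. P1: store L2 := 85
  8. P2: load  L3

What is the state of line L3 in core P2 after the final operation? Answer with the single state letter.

step 1: P2: load  L2  ⟶  IIS  (L2)  txn=BusRd  M[L2]=60
step 2: P1: store L2 := 48  ⟶  IMI  (L2)  txn=BusRdX  M[L2]=60
step 3: P0: load  L4  ⟶  SII  (L4)  txn=BusRd  M[L4]=10
step 4: P0: store L4 := 27  ⟶  MII  (L4)  txn=BusRdX  M[L4]=10
step 5: P2: load  L4  ⟶  SIS  (L4)  txn=BusRd+Flush  M[L4]=27
step 6: P2: load  L0  ⟶  IIS  (L0)  txn=BusRd  M[L0]=20
step 7: P1: store L2 := 85  ⟶  IMI  (L2)  txn=∅  M[L2]=60
step 8: P2: load  L3  ⟶  IIS  (L3)  txn=BusRd  M[L3]=80

state = S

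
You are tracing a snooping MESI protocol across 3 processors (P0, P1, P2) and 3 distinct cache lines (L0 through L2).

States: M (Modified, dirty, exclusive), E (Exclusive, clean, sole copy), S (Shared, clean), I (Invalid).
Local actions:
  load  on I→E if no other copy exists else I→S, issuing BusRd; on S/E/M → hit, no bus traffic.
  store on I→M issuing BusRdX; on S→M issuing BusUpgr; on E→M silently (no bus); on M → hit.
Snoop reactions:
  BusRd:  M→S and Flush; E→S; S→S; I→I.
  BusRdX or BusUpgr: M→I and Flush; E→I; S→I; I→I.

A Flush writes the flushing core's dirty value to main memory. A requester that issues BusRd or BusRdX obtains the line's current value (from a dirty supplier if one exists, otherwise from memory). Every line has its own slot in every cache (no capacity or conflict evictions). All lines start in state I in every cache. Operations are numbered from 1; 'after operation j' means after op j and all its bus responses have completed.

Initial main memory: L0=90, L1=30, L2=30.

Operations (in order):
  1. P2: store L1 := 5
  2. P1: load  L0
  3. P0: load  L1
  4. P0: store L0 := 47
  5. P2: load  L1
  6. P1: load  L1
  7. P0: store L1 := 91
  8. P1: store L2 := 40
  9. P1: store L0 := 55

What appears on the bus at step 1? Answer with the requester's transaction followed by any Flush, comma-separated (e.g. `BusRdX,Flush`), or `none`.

bus = BusRdX

1. P2: store L1 := 5  bus=[BusRdX]  L1: P0=I P1=I P2=M  mem[L1]=30
2. P1: load  L0  bus=[BusRd]  L0: P0=I P1=E P2=I  mem[L0]=90
3. P0: load  L1  bus=[BusRd,Flush]  L1: P0=S P1=I P2=S  mem[L1]=5
4. P0: store L0 := 47  bus=[BusRdX]  L0: P0=M P1=I P2=I  mem[L0]=90
5. P2: load  L1  bus=[-]  L1: P0=S P1=I P2=S  mem[L1]=5
6. P1: load  L1  bus=[BusRd]  L1: P0=S P1=S P2=S  mem[L1]=5
7. P0: store L1 := 91  bus=[BusUpgr]  L1: P0=M P1=I P2=I  mem[L1]=5
8. P1: store L2 := 40  bus=[BusRdX]  L2: P0=I P1=M P2=I  mem[L2]=30
9. P1: store L0 := 55  bus=[BusRdX,Flush]  L0: P0=I P1=M P2=I  mem[L0]=47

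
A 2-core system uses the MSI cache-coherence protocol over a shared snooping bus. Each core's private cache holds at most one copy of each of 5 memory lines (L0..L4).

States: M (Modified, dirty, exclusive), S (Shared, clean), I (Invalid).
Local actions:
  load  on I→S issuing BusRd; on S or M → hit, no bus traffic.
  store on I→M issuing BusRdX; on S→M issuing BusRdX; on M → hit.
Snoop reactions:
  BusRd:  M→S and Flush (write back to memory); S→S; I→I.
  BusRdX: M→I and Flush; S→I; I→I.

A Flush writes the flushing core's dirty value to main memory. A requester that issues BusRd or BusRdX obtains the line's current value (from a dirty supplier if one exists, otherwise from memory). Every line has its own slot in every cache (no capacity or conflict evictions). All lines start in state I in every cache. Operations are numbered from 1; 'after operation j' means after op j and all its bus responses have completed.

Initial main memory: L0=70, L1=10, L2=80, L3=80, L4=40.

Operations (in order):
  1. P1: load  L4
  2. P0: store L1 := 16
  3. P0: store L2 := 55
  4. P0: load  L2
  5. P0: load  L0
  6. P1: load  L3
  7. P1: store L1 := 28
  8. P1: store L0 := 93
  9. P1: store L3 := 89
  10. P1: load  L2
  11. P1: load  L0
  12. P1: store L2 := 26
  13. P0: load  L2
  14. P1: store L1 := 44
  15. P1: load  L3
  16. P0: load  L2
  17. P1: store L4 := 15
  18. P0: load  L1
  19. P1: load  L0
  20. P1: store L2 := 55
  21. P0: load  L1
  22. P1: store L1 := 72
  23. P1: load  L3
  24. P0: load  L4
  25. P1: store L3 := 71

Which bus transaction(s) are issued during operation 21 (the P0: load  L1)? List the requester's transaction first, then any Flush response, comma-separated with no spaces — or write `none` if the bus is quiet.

bus = none

  op1 P1: load  L4 → I/S on L4; bus BusRd; mem=40
  op2 P0: store L1 := 16 → M/I on L1; bus BusRdX; mem=10
  op3 P0: store L2 := 55 → M/I on L2; bus BusRdX; mem=80
  op4 P0: load  L2 → M/I on L2; bus (none); mem=80
  op5 P0: load  L0 → S/I on L0; bus BusRd; mem=70
  op6 P1: load  L3 → I/S on L3; bus BusRd; mem=80
  op7 P1: store L1 := 28 → I/M on L1; bus BusRdX Flush; mem=16
  op8 P1: store L0 := 93 → I/M on L0; bus BusRdX; mem=70
  op9 P1: store L3 := 89 → I/M on L3; bus BusRdX; mem=80
  op10 P1: load  L2 → S/S on L2; bus BusRd Flush; mem=55
  op11 P1: load  L0 → I/M on L0; bus (none); mem=70
  op12 P1: store L2 := 26 → I/M on L2; bus BusRdX; mem=55
  op13 P0: load  L2 → S/S on L2; bus BusRd Flush; mem=26
  op14 P1: store L1 := 44 → I/M on L1; bus (none); mem=16
  op15 P1: load  L3 → I/M on L3; bus (none); mem=80
  op16 P0: load  L2 → S/S on L2; bus (none); mem=26
  op17 P1: store L4 := 15 → I/M on L4; bus BusRdX; mem=40
  op18 P0: load  L1 → S/S on L1; bus BusRd Flush; mem=44
  op19 P1: load  L0 → I/M on L0; bus (none); mem=70
  op20 P1: store L2 := 55 → I/M on L2; bus BusRdX; mem=26
  op21 P0: load  L1 → S/S on L1; bus (none); mem=44
  op22 P1: store L1 := 72 → I/M on L1; bus BusRdX; mem=44
  op23 P1: load  L3 → I/M on L3; bus (none); mem=80
  op24 P0: load  L4 → S/S on L4; bus BusRd Flush; mem=15
  op25 P1: store L3 := 71 → I/M on L3; bus (none); mem=80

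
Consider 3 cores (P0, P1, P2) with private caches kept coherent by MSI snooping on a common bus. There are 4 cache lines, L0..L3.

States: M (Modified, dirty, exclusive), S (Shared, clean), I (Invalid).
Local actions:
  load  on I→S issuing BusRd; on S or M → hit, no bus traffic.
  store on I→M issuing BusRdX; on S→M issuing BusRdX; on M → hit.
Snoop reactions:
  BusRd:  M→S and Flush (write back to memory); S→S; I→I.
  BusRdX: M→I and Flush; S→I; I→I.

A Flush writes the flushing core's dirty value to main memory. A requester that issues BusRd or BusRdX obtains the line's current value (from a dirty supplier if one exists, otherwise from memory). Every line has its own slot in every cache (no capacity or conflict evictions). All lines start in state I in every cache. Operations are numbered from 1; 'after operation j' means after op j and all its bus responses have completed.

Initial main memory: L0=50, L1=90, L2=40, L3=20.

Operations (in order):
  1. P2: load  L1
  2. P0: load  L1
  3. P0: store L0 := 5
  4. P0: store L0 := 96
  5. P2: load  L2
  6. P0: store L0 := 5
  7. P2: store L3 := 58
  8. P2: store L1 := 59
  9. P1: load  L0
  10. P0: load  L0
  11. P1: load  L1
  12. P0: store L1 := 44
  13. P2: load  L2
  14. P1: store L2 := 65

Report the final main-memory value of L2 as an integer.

step 1: P2: load  L1  ⟶  IIS  (L1)  txn=BusRd  M[L1]=90
step 2: P0: load  L1  ⟶  SIS  (L1)  txn=BusRd  M[L1]=90
step 3: P0: store L0 := 5  ⟶  MII  (L0)  txn=BusRdX  M[L0]=50
step 4: P0: store L0 := 96  ⟶  MII  (L0)  txn=∅  M[L0]=50
step 5: P2: load  L2  ⟶  IIS  (L2)  txn=BusRd  M[L2]=40
step 6: P0: store L0 := 5  ⟶  MII  (L0)  txn=∅  M[L0]=50
step 7: P2: store L3 := 58  ⟶  IIM  (L3)  txn=BusRdX  M[L3]=20
step 8: P2: store L1 := 59  ⟶  IIM  (L1)  txn=BusRdX  M[L1]=90
step 9: P1: load  L0  ⟶  SSI  (L0)  txn=BusRd+Flush  M[L0]=5
step 10: P0: load  L0  ⟶  SSI  (L0)  txn=∅  M[L0]=5
step 11: P1: load  L1  ⟶  ISS  (L1)  txn=BusRd+Flush  M[L1]=59
step 12: P0: store L1 := 44  ⟶  MII  (L1)  txn=BusRdX  M[L1]=59
step 13: P2: load  L2  ⟶  IIS  (L2)  txn=∅  M[L2]=40
step 14: P1: store L2 := 65  ⟶  IMI  (L2)  txn=BusRdX  M[L2]=40

memory[L2] = 40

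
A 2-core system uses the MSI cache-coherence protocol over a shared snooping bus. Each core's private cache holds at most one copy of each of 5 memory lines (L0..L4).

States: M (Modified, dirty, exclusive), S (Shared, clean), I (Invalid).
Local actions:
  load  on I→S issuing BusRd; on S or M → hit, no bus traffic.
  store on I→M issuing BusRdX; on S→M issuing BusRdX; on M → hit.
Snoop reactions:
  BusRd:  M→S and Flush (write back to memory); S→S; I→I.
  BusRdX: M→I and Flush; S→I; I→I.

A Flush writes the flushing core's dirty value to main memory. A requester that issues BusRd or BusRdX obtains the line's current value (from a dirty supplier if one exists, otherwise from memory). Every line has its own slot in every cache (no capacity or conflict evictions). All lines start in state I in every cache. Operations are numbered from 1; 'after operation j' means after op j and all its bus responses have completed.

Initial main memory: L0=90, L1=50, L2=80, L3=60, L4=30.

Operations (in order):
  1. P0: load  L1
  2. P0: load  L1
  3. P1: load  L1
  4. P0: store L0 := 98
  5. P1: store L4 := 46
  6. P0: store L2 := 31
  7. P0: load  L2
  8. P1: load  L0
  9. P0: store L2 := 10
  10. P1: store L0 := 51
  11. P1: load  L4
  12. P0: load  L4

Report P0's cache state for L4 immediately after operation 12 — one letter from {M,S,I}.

state = S

  op1 P0: load  L1 → S/I on L1; bus BusRd; mem=50
  op2 P0: load  L1 → S/I on L1; bus (none); mem=50
  op3 P1: load  L1 → S/S on L1; bus BusRd; mem=50
  op4 P0: store L0 := 98 → M/I on L0; bus BusRdX; mem=90
  op5 P1: store L4 := 46 → I/M on L4; bus BusRdX; mem=30
  op6 P0: store L2 := 31 → M/I on L2; bus BusRdX; mem=80
  op7 P0: load  L2 → M/I on L2; bus (none); mem=80
  op8 P1: load  L0 → S/S on L0; bus BusRd Flush; mem=98
  op9 P0: store L2 := 10 → M/I on L2; bus (none); mem=80
  op10 P1: store L0 := 51 → I/M on L0; bus BusRdX; mem=98
  op11 P1: load  L4 → I/M on L4; bus (none); mem=30
  op12 P0: load  L4 → S/S on L4; bus BusRd Flush; mem=46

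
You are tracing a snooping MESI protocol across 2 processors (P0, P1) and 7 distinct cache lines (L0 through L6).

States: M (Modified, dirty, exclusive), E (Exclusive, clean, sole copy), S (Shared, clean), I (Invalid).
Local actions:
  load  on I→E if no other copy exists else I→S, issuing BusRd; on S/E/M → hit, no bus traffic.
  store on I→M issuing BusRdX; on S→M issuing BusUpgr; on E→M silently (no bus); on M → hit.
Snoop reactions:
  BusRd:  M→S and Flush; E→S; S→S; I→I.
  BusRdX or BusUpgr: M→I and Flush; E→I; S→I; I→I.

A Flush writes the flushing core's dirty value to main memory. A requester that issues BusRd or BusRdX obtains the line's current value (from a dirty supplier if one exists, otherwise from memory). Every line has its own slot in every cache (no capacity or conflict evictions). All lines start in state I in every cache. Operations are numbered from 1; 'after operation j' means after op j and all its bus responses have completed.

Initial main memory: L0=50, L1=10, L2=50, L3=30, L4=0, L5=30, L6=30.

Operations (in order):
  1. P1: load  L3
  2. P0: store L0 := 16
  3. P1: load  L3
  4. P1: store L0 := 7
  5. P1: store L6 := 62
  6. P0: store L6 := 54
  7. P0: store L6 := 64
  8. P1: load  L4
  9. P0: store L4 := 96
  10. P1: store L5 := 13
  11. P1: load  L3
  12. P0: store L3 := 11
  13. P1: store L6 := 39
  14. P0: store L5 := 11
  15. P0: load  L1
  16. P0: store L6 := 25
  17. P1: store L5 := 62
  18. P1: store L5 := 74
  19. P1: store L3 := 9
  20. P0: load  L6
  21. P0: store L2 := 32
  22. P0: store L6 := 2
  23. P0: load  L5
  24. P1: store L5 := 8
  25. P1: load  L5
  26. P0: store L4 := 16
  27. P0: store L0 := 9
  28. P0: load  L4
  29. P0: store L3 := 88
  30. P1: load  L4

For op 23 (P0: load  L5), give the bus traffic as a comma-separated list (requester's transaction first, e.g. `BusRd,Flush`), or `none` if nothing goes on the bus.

bus = BusRd,Flush

step 1: P1: load  L3  ⟶  IE  (L3)  txn=BusRd  M[L3]=30
step 2: P0: store L0 := 16  ⟶  MI  (L0)  txn=BusRdX  M[L0]=50
step 3: P1: load  L3  ⟶  IE  (L3)  txn=∅  M[L3]=30
step 4: P1: store L0 := 7  ⟶  IM  (L0)  txn=BusRdX+Flush  M[L0]=16
step 5: P1: store L6 := 62  ⟶  IM  (L6)  txn=BusRdX  M[L6]=30
step 6: P0: store L6 := 54  ⟶  MI  (L6)  txn=BusRdX+Flush  M[L6]=62
step 7: P0: store L6 := 64  ⟶  MI  (L6)  txn=∅  M[L6]=62
step 8: P1: load  L4  ⟶  IE  (L4)  txn=BusRd  M[L4]=0
step 9: P0: store L4 := 96  ⟶  MI  (L4)  txn=BusRdX  M[L4]=0
step 10: P1: store L5 := 13  ⟶  IM  (L5)  txn=BusRdX  M[L5]=30
step 11: P1: load  L3  ⟶  IE  (L3)  txn=∅  M[L3]=30
step 12: P0: store L3 := 11  ⟶  MI  (L3)  txn=BusRdX  M[L3]=30
step 13: P1: store L6 := 39  ⟶  IM  (L6)  txn=BusRdX+Flush  M[L6]=64
step 14: P0: store L5 := 11  ⟶  MI  (L5)  txn=BusRdX+Flush  M[L5]=13
step 15: P0: load  L1  ⟶  EI  (L1)  txn=BusRd  M[L1]=10
step 16: P0: store L6 := 25  ⟶  MI  (L6)  txn=BusRdX+Flush  M[L6]=39
step 17: P1: store L5 := 62  ⟶  IM  (L5)  txn=BusRdX+Flush  M[L5]=11
step 18: P1: store L5 := 74  ⟶  IM  (L5)  txn=∅  M[L5]=11
step 19: P1: store L3 := 9  ⟶  IM  (L3)  txn=BusRdX+Flush  M[L3]=11
step 20: P0: load  L6  ⟶  MI  (L6)  txn=∅  M[L6]=39
step 21: P0: store L2 := 32  ⟶  MI  (L2)  txn=BusRdX  M[L2]=50
step 22: P0: store L6 := 2  ⟶  MI  (L6)  txn=∅  M[L6]=39
step 23: P0: load  L5  ⟶  SS  (L5)  txn=BusRd+Flush  M[L5]=74
step 24: P1: store L5 := 8  ⟶  IM  (L5)  txn=BusUpgr  M[L5]=74
step 25: P1: load  L5  ⟶  IM  (L5)  txn=∅  M[L5]=74
step 26: P0: store L4 := 16  ⟶  MI  (L4)  txn=∅  M[L4]=0
step 27: P0: store L0 := 9  ⟶  MI  (L0)  txn=BusRdX+Flush  M[L0]=7
step 28: P0: load  L4  ⟶  MI  (L4)  txn=∅  M[L4]=0
step 29: P0: store L3 := 88  ⟶  MI  (L3)  txn=BusRdX+Flush  M[L3]=9
step 30: P1: load  L4  ⟶  SS  (L4)  txn=BusRd+Flush  M[L4]=16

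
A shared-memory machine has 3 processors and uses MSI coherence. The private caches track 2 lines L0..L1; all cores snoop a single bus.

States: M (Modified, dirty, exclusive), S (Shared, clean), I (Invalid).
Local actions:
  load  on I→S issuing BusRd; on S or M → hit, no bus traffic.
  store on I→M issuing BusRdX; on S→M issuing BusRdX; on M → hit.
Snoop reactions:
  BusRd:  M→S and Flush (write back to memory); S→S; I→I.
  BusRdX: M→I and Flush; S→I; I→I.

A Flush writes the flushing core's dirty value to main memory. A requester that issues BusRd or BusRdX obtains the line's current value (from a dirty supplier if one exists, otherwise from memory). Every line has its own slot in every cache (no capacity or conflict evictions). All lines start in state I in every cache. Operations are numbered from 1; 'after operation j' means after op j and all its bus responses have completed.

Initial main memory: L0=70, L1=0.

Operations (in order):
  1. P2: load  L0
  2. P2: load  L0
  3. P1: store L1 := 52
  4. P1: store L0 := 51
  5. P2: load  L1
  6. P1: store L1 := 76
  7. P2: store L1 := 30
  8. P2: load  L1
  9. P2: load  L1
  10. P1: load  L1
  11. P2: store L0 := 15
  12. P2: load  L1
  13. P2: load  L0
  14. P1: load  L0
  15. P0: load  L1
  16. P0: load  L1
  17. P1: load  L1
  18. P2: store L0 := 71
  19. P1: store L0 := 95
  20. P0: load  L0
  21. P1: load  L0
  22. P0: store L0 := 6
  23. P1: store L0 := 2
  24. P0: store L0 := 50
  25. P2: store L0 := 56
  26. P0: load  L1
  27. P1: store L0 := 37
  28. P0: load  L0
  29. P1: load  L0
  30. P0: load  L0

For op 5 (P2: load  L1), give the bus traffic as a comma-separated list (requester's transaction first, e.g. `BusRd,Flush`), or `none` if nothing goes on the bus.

bus = BusRd,Flush

step 1: P2: load  L0  ⟶  IIS  (L0)  txn=BusRd  M[L0]=70
step 2: P2: load  L0  ⟶  IIS  (L0)  txn=∅  M[L0]=70
step 3: P1: store L1 := 52  ⟶  IMI  (L1)  txn=BusRdX  M[L1]=0
step 4: P1: store L0 := 51  ⟶  IMI  (L0)  txn=BusRdX  M[L0]=70
step 5: P2: load  L1  ⟶  ISS  (L1)  txn=BusRd+Flush  M[L1]=52
step 6: P1: store L1 := 76  ⟶  IMI  (L1)  txn=BusRdX  M[L1]=52
step 7: P2: store L1 := 30  ⟶  IIM  (L1)  txn=BusRdX+Flush  M[L1]=76
step 8: P2: load  L1  ⟶  IIM  (L1)  txn=∅  M[L1]=76
step 9: P2: load  L1  ⟶  IIM  (L1)  txn=∅  M[L1]=76
step 10: P1: load  L1  ⟶  ISS  (L1)  txn=BusRd+Flush  M[L1]=30
step 11: P2: store L0 := 15  ⟶  IIM  (L0)  txn=BusRdX+Flush  M[L0]=51
step 12: P2: load  L1  ⟶  ISS  (L1)  txn=∅  M[L1]=30
step 13: P2: load  L0  ⟶  IIM  (L0)  txn=∅  M[L0]=51
step 14: P1: load  L0  ⟶  ISS  (L0)  txn=BusRd+Flush  M[L0]=15
step 15: P0: load  L1  ⟶  SSS  (L1)  txn=BusRd  M[L1]=30
step 16: P0: load  L1  ⟶  SSS  (L1)  txn=∅  M[L1]=30
step 17: P1: load  L1  ⟶  SSS  (L1)  txn=∅  M[L1]=30
step 18: P2: store L0 := 71  ⟶  IIM  (L0)  txn=BusRdX  M[L0]=15
step 19: P1: store L0 := 95  ⟶  IMI  (L0)  txn=BusRdX+Flush  M[L0]=71
step 20: P0: load  L0  ⟶  SSI  (L0)  txn=BusRd+Flush  M[L0]=95
step 21: P1: load  L0  ⟶  SSI  (L0)  txn=∅  M[L0]=95
step 22: P0: store L0 := 6  ⟶  MII  (L0)  txn=BusRdX  M[L0]=95
step 23: P1: store L0 := 2  ⟶  IMI  (L0)  txn=BusRdX+Flush  M[L0]=6
step 24: P0: store L0 := 50  ⟶  MII  (L0)  txn=BusRdX+Flush  M[L0]=2
step 25: P2: store L0 := 56  ⟶  IIM  (L0)  txn=BusRdX+Flush  M[L0]=50
step 26: P0: load  L1  ⟶  SSS  (L1)  txn=∅  M[L1]=30
step 27: P1: store L0 := 37  ⟶  IMI  (L0)  txn=BusRdX+Flush  M[L0]=56
step 28: P0: load  L0  ⟶  SSI  (L0)  txn=BusRd+Flush  M[L0]=37
step 29: P1: load  L0  ⟶  SSI  (L0)  txn=∅  M[L0]=37
step 30: P0: load  L0  ⟶  SSI  (L0)  txn=∅  M[L0]=37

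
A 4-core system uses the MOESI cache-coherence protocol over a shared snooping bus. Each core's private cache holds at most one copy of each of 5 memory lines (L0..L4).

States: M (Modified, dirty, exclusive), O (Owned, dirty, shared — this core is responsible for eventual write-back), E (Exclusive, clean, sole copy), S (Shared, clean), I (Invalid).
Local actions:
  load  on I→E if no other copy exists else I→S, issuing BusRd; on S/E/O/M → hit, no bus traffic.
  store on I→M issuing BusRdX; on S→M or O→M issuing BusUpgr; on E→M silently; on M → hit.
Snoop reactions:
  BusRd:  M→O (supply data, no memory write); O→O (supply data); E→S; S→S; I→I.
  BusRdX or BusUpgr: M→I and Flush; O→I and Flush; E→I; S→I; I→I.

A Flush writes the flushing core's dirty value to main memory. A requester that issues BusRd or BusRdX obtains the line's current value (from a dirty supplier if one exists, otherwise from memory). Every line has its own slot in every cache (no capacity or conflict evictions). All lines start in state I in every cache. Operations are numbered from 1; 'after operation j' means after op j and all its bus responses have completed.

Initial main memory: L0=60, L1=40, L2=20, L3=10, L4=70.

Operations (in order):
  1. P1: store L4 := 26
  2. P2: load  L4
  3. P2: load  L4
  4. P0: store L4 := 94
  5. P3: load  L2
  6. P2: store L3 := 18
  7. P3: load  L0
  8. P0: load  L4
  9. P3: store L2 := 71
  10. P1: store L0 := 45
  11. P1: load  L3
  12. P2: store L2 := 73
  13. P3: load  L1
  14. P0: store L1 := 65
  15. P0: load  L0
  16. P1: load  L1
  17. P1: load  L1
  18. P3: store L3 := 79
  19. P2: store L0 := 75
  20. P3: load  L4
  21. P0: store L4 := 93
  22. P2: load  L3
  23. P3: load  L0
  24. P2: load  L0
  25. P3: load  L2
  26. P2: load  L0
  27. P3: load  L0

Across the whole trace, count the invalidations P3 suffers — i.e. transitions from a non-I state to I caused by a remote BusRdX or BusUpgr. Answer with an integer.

invalidations = 4

  op1 P1: store L4 := 26 → I/M/I/I on L4; bus BusRdX; mem=70
  op2 P2: load  L4 → I/O/S/I on L4; bus BusRd; mem=70
  op3 P2: load  L4 → I/O/S/I on L4; bus (none); mem=70
  op4 P0: store L4 := 94 → M/I/I/I on L4; bus BusRdX Flush; mem=26
  op5 P3: load  L2 → I/I/I/E on L2; bus BusRd; mem=20
  op6 P2: store L3 := 18 → I/I/M/I on L3; bus BusRdX; mem=10
  op7 P3: load  L0 → I/I/I/E on L0; bus BusRd; mem=60
  op8 P0: load  L4 → M/I/I/I on L4; bus (none); mem=26
  op9 P3: store L2 := 71 → I/I/I/M on L2; bus (none); mem=20
  op10 P1: store L0 := 45 → I/M/I/I on L0; bus BusRdX; mem=60
  op11 P1: load  L3 → I/S/O/I on L3; bus BusRd; mem=10
  op12 P2: store L2 := 73 → I/I/M/I on L2; bus BusRdX Flush; mem=71
  op13 P3: load  L1 → I/I/I/E on L1; bus BusRd; mem=40
  op14 P0: store L1 := 65 → M/I/I/I on L1; bus BusRdX; mem=40
  op15 P0: load  L0 → S/O/I/I on L0; bus BusRd; mem=60
  op16 P1: load  L1 → O/S/I/I on L1; bus BusRd; mem=40
  op17 P1: load  L1 → O/S/I/I on L1; bus (none); mem=40
  op18 P3: store L3 := 79 → I/I/I/M on L3; bus BusRdX Flush; mem=18
  op19 P2: store L0 := 75 → I/I/M/I on L0; bus BusRdX Flush; mem=45
  op20 P3: load  L4 → O/I/I/S on L4; bus BusRd; mem=26
  op21 P0: store L4 := 93 → M/I/I/I on L4; bus BusUpgr; mem=26
  op22 P2: load  L3 → I/I/S/O on L3; bus BusRd; mem=18
  op23 P3: load  L0 → I/I/O/S on L0; bus BusRd; mem=45
  op24 P2: load  L0 → I/I/O/S on L0; bus (none); mem=45
  op25 P3: load  L2 → I/I/O/S on L2; bus BusRd; mem=71
  op26 P2: load  L0 → I/I/O/S on L0; bus (none); mem=45
  op27 P3: load  L0 → I/I/O/S on L0; bus (none); mem=45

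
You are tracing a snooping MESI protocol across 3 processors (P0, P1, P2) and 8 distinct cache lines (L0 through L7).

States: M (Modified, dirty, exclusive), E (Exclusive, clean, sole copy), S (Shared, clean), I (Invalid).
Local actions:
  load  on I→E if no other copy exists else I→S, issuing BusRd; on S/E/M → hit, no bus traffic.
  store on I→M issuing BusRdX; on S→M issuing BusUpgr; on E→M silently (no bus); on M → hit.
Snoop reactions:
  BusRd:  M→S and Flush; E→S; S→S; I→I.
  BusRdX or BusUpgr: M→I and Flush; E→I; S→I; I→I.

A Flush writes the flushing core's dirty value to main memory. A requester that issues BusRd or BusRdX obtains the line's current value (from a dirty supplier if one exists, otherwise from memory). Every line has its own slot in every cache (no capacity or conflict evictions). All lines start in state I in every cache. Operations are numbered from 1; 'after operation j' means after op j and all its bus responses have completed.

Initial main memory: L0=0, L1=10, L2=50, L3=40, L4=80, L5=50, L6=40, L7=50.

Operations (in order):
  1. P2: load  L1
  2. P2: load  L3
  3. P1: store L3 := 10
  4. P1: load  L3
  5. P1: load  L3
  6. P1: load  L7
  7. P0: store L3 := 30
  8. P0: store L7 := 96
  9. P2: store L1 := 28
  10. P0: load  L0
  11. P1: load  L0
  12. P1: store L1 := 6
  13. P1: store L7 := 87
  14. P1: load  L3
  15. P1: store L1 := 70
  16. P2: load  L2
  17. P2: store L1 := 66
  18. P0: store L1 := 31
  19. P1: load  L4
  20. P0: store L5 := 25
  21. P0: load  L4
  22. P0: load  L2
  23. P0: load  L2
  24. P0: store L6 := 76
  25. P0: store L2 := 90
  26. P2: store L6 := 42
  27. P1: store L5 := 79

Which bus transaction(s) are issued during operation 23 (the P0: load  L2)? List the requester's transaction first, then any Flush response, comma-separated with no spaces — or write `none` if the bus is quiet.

bus = none

[1] P2: load  L1 | P0:I, P1:I, P2:E(10) | bus: BusRd
[2] P2: load  L3 | P0:I, P1:I, P2:E(40) | bus: BusRd
[3] P1: store L3 := 10 | P0:I, P1:M(10), P2:I | bus: BusRdX
[4] P1: load  L3 | P0:I, P1:M(10), P2:I | bus: none
[5] P1: load  L3 | P0:I, P1:M(10), P2:I | bus: none
[6] P1: load  L7 | P0:I, P1:E(50), P2:I | bus: BusRd
[7] P0: store L3 := 30 | P0:M(30), P1:I, P2:I | bus: BusRdX,Flush
[8] P0: store L7 := 96 | P0:M(96), P1:I, P2:I | bus: BusRdX
[9] P2: store L1 := 28 | P0:I, P1:I, P2:M(28) | bus: none
[10] P0: load  L0 | P0:E(0), P1:I, P2:I | bus: BusRd
[11] P1: load  L0 | P0:S(0), P1:S(0), P2:I | bus: BusRd
[12] P1: store L1 := 6 | P0:I, P1:M(6), P2:I | bus: BusRdX,Flush
[13] P1: store L7 := 87 | P0:I, P1:M(87), P2:I | bus: BusRdX,Flush
[14] P1: load  L3 | P0:S(30), P1:S(30), P2:I | bus: BusRd,Flush
[15] P1: store L1 := 70 | P0:I, P1:M(70), P2:I | bus: none
[16] P2: load  L2 | P0:I, P1:I, P2:E(50) | bus: BusRd
[17] P2: store L1 := 66 | P0:I, P1:I, P2:M(66) | bus: BusRdX,Flush
[18] P0: store L1 := 31 | P0:M(31), P1:I, P2:I | bus: BusRdX,Flush
[19] P1: load  L4 | P0:I, P1:E(80), P2:I | bus: BusRd
[20] P0: store L5 := 25 | P0:M(25), P1:I, P2:I | bus: BusRdX
[21] P0: load  L4 | P0:S(80), P1:S(80), P2:I | bus: BusRd
[22] P0: load  L2 | P0:S(50), P1:I, P2:S(50) | bus: BusRd
[23] P0: load  L2 | P0:S(50), P1:I, P2:S(50) | bus: none
[24] P0: store L6 := 76 | P0:M(76), P1:I, P2:I | bus: BusRdX
[25] P0: store L2 := 90 | P0:M(90), P1:I, P2:I | bus: BusUpgr
[26] P2: store L6 := 42 | P0:I, P1:I, P2:M(42) | bus: BusRdX,Flush
[27] P1: store L5 := 79 | P0:I, P1:M(79), P2:I | bus: BusRdX,Flush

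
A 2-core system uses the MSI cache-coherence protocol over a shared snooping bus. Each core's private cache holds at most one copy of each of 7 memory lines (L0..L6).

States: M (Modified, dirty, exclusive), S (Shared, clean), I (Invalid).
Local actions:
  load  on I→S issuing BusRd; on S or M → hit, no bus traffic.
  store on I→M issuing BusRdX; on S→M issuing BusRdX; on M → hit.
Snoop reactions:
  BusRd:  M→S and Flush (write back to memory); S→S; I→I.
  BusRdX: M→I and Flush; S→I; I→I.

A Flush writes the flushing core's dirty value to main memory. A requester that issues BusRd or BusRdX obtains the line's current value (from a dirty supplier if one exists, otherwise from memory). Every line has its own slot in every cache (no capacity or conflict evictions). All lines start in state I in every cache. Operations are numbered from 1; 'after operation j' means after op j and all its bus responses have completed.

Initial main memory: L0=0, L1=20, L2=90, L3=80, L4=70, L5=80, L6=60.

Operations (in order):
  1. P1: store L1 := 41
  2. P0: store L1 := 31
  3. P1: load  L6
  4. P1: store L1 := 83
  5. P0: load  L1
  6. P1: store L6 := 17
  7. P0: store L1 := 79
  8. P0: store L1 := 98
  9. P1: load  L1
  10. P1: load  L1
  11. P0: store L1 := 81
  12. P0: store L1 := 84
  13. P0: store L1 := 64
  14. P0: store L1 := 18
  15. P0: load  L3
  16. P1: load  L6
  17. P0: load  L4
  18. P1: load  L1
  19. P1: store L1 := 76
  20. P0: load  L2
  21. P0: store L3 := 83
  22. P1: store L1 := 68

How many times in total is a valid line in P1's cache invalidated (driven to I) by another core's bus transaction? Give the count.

invalidations = 3

step 1: P1: store L1 := 41  ⟶  IM  (L1)  txn=BusRdX  M[L1]=20
step 2: P0: store L1 := 31  ⟶  MI  (L1)  txn=BusRdX+Flush  M[L1]=41
step 3: P1: load  L6  ⟶  IS  (L6)  txn=BusRd  M[L6]=60
step 4: P1: store L1 := 83  ⟶  IM  (L1)  txn=BusRdX+Flush  M[L1]=31
step 5: P0: load  L1  ⟶  SS  (L1)  txn=BusRd+Flush  M[L1]=83
step 6: P1: store L6 := 17  ⟶  IM  (L6)  txn=BusRdX  M[L6]=60
step 7: P0: store L1 := 79  ⟶  MI  (L1)  txn=BusRdX  M[L1]=83
step 8: P0: store L1 := 98  ⟶  MI  (L1)  txn=∅  M[L1]=83
step 9: P1: load  L1  ⟶  SS  (L1)  txn=BusRd+Flush  M[L1]=98
step 10: P1: load  L1  ⟶  SS  (L1)  txn=∅  M[L1]=98
step 11: P0: store L1 := 81  ⟶  MI  (L1)  txn=BusRdX  M[L1]=98
step 12: P0: store L1 := 84  ⟶  MI  (L1)  txn=∅  M[L1]=98
step 13: P0: store L1 := 64  ⟶  MI  (L1)  txn=∅  M[L1]=98
step 14: P0: store L1 := 18  ⟶  MI  (L1)  txn=∅  M[L1]=98
step 15: P0: load  L3  ⟶  SI  (L3)  txn=BusRd  M[L3]=80
step 16: P1: load  L6  ⟶  IM  (L6)  txn=∅  M[L6]=60
step 17: P0: load  L4  ⟶  SI  (L4)  txn=BusRd  M[L4]=70
step 18: P1: load  L1  ⟶  SS  (L1)  txn=BusRd+Flush  M[L1]=18
step 19: P1: store L1 := 76  ⟶  IM  (L1)  txn=BusRdX  M[L1]=18
step 20: P0: load  L2  ⟶  SI  (L2)  txn=BusRd  M[L2]=90
step 21: P0: store L3 := 83  ⟶  MI  (L3)  txn=BusRdX  M[L3]=80
step 22: P1: store L1 := 68  ⟶  IM  (L1)  txn=∅  M[L1]=18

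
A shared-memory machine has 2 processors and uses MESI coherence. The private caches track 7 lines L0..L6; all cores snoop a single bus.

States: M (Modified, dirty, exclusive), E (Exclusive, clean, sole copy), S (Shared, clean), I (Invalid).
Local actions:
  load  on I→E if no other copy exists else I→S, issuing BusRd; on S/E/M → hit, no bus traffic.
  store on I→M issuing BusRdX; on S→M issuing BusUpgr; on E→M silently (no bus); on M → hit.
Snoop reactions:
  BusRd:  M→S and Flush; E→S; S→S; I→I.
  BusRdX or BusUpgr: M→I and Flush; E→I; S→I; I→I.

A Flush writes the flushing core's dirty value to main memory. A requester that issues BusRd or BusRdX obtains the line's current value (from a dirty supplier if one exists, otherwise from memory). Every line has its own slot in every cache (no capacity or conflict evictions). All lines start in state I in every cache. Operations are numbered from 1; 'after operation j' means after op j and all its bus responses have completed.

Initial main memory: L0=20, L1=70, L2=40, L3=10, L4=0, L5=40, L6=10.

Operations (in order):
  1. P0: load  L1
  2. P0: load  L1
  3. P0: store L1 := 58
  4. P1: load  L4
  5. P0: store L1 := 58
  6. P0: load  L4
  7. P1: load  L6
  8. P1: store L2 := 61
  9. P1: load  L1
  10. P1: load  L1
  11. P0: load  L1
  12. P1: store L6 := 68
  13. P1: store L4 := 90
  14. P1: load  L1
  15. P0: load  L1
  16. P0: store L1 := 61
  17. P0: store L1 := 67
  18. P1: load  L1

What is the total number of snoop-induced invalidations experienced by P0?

[1] P0: load  L1 | P0:E(70), P1:I | bus: BusRd
[2] P0: load  L1 | P0:E(70), P1:I | bus: none
[3] P0: store L1 := 58 | P0:M(58), P1:I | bus: none
[4] P1: load  L4 | P0:I, P1:E(0) | bus: BusRd
[5] P0: store L1 := 58 | P0:M(58), P1:I | bus: none
[6] P0: load  L4 | P0:S(0), P1:S(0) | bus: BusRd
[7] P1: load  L6 | P0:I, P1:E(10) | bus: BusRd
[8] P1: store L2 := 61 | P0:I, P1:M(61) | bus: BusRdX
[9] P1: load  L1 | P0:S(58), P1:S(58) | bus: BusRd,Flush
[10] P1: load  L1 | P0:S(58), P1:S(58) | bus: none
[11] P0: load  L1 | P0:S(58), P1:S(58) | bus: none
[12] P1: store L6 := 68 | P0:I, P1:M(68) | bus: none
[13] P1: store L4 := 90 | P0:I, P1:M(90) | bus: BusUpgr
[14] P1: load  L1 | P0:S(58), P1:S(58) | bus: none
[15] P0: load  L1 | P0:S(58), P1:S(58) | bus: none
[16] P0: store L1 := 61 | P0:M(61), P1:I | bus: BusUpgr
[17] P0: store L1 := 67 | P0:M(67), P1:I | bus: none
[18] P1: load  L1 | P0:S(67), P1:S(67) | bus: BusRd,Flush

invalidations = 1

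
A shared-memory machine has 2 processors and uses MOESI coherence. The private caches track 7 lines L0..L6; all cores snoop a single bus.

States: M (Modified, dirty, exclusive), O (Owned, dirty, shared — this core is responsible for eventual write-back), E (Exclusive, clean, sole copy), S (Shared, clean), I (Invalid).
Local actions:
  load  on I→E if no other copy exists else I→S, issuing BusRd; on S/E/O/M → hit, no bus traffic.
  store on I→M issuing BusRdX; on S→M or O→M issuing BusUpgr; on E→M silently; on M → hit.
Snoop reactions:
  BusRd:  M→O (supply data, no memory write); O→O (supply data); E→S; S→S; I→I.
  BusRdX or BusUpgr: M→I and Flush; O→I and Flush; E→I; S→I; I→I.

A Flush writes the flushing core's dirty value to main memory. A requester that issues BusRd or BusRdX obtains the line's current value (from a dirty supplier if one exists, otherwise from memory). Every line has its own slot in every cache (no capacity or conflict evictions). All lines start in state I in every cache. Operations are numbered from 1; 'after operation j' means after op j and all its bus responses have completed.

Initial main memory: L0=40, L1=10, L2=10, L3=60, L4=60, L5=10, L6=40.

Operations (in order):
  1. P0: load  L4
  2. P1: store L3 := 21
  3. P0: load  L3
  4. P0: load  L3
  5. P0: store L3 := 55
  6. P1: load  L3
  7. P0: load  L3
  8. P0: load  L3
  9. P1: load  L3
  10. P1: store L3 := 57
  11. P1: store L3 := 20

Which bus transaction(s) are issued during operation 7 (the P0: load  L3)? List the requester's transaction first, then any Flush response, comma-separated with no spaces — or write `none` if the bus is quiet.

step 1: P0: load  L4  ⟶  EI  (L4)  txn=BusRd  M[L4]=60
step 2: P1: store L3 := 21  ⟶  IM  (L3)  txn=BusRdX  M[L3]=60
step 3: P0: load  L3  ⟶  SO  (L3)  txn=BusRd  M[L3]=60
step 4: P0: load  L3  ⟶  SO  (L3)  txn=∅  M[L3]=60
step 5: P0: store L3 := 55  ⟶  MI  (L3)  txn=BusUpgr+Flush  M[L3]=21
step 6: P1: load  L3  ⟶  OS  (L3)  txn=BusRd  M[L3]=21
step 7: P0: load  L3  ⟶  OS  (L3)  txn=∅  M[L3]=21
step 8: P0: load  L3  ⟶  OS  (L3)  txn=∅  M[L3]=21
step 9: P1: load  L3  ⟶  OS  (L3)  txn=∅  M[L3]=21
step 10: P1: store L3 := 57  ⟶  IM  (L3)  txn=BusUpgr+Flush  M[L3]=55
step 11: P1: store L3 := 20  ⟶  IM  (L3)  txn=∅  M[L3]=55

bus = none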